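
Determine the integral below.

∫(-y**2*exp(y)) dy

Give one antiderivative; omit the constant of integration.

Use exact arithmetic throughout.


Answer: -y**2*exp(y) + 2*y*exp(y) - 2*exp(y).


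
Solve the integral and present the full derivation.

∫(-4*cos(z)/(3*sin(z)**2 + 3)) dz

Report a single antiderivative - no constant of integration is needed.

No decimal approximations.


Step 1. Substitute u = sin(z), turning ∫(-4*cos(z)/(3*sin(z)**2 + 3)) dz into ∫(-4/(3*(u**2 + 1))) du: now ∫(-4/(3*(u**2 + 1))) du.
Step 2. Evaluate the standard form: now -4*atan(u)/3.
Step 3. Substitute back u = sin(z): now -4*atan(sin(z))/3.
Answer: -4*atan(sin(z))/3.


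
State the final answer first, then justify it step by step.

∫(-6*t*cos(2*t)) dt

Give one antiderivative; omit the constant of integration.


The answer is -3*t*sin(2*t) - 3*cos(2*t)/2.
Step 1. Integrate ∫(-6*t*cos(2*t)) dt by parts with u = t, dv = (-6*cos(2*t)) dt, so v = -3*sin(2*t): now -3*t*sin(2*t) + ∫(3*sin(2*t)) dt.
Step 2. Evaluate the standard form: now -3*t*sin(2*t) - 3*cos(2*t)/2.
Answer: -3*t*sin(2*t) - 3*cos(2*t)/2.


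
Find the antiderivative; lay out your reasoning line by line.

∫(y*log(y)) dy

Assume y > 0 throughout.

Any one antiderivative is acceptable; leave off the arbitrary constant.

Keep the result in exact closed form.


Step 1. Integrate ∫(y*log(y)) dy by parts with u = log(y), dv = (y) dy, so v = y**2/2 [assuming y > 0]: now y**2*log(y)/2 + ∫(-y/2) dy.
Step 2. Evaluate the standard form: now y**2*log(y)/2 - y**2/4.
Answer: y**2*log(y)/2 - y**2/4.


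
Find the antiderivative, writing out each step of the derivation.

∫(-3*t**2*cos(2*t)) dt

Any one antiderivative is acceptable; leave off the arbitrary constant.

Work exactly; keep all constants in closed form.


Step 1. Integrate ∫(-3*t**2*cos(2*t)) dt by parts with u = t**2, dv = (-3*cos(2*t)) dt, so v = -3*sin(2*t)/2: now -3*t**2*sin(2*t)/2 + ∫(3*t*sin(2*t)) dt.
Step 2. Integrate ∫(3*t*sin(2*t)) dt by parts with u = t, dv = (3*sin(2*t)) dt, so v = -3*cos(2*t)/2: now -3*t**2*sin(2*t)/2 - 3*t*cos(2*t)/2 + ∫(3*cos(2*t)/2) dt.
Step 3. Evaluate the standard form: now -3*t**2*sin(2*t)/2 - 3*t*cos(2*t)/2 + 3*sin(2*t)/4.
Answer: -3*t**2*sin(2*t)/2 - 3*t*cos(2*t)/2 + 3*sin(2*t)/4.


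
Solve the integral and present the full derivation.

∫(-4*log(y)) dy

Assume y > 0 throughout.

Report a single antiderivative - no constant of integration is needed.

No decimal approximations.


Step 1. Integrate ∫(-4*log(y)) dy by parts with u = log(y), dv = (-4) dy, so v = -4*y [assuming y > 0]: now -4*y*log(y) + ∫(4) dy.
Step 2. Evaluate the standard form: now -4*y*log(y) + 4*y.
Answer: -4*y*log(y) + 4*y.


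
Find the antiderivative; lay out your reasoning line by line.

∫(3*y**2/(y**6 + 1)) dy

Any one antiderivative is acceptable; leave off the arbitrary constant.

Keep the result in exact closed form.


Step 1. Substitute u = y**3, turning ∫(3*y**2/(y**6 + 1)) dy into ∫(1/(u**2 + 1)) du: now ∫(1/(u**2 + 1)) du.
Step 2. Evaluate the standard form: now atan(u).
Step 3. Substitute back u = y**3: now atan(y**3).
Answer: atan(y**3).


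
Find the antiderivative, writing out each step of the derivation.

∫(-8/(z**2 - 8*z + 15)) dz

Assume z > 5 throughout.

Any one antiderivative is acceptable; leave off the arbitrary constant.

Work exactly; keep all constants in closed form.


Step 1. Decompose ∫(-8/(z**2 - 8*z + 15)) dz by partial fractions, -8/(z**2 - 8*z + 15) = 4/(z - 3) - 4/(z - 5): now ∫(-4/(z - 5)) dz + ∫(4/(z - 3)) dz.
Step 2. Evaluate the standard form [assuming z > 3]: now 4*log(z - 3) + ∫(-4/(z - 5)) dz.
Step 3. Evaluate the standard form [assuming z > 5]: now -4*log(z - 5) + 4*log(z - 3).
Answer: -4*log(z - 5) + 4*log(z - 3).


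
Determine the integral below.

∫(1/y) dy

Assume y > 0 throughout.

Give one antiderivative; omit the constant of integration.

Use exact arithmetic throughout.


Answer: log(y).


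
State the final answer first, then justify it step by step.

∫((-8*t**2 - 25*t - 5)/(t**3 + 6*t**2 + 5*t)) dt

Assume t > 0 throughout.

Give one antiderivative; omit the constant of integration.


The answer is -log(t) - 3*log(t + 1) - 4*log(t + 5).
Step 1. Decompose ∫((-8*t**2 - 25*t - 5)/(t**3 + 6*t**2 + 5*t)) dt by partial fractions, (-8*t**2 - 25*t - 5)/(t**3 + 6*t**2 + 5*t) = -4/(t + 5) - 3/(t + 1) - 1/t: now ∫(-1/t) dt + ∫(-3/(t + 1)) dt + ∫(-4/(t + 5)) dt.
Step 2. Evaluate the standard form [assuming t > 0]: now -log(t) + ∫(-3/(t + 1)) dt + ∫(-4/(t + 5)) dt.
Step 3. Evaluate the standard form [assuming t > -1]: now -log(t) - 3*log(t + 1) + ∫(-4/(t + 5)) dt.
Step 4. Evaluate the standard form [assuming t > -5]: now -log(t) - 3*log(t + 1) - 4*log(t + 5).
Answer: -log(t) - 3*log(t + 1) - 4*log(t + 5).


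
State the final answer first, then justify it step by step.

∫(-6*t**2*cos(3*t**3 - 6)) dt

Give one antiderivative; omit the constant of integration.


The answer is -2*sin(3*t**3 - 6)/3.
Step 1. Substitute u = t**3 - 2, turning ∫(-6*t**2*cos(3*t**3 - 6)) dt into ∫(-2*cos(3*u)) du: now ∫(-2*cos(3*u)) du.
Step 2. Evaluate the standard form: now -2*sin(3*u)/3.
Step 3. Substitute back u = t**3 - 2: now -2*sin(3*t**3 - 6)/3.
Answer: -2*sin(3*t**3 - 6)/3.


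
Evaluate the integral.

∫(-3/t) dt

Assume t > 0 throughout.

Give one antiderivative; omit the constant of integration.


Answer: -3*log(t).


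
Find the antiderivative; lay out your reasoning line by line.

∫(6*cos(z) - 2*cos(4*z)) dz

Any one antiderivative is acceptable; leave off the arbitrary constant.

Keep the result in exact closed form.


Step 1. Rewrite: now ∫(6*cos(z)) dz + ∫(-2*cos(4*z)) dz.
Step 2. Evaluate the standard form: now -sin(4*z)/2 + ∫(6*cos(z)) dz.
Step 3. Evaluate the standard form: now 6*sin(z) - sin(4*z)/2.
Answer: 6*sin(z) - sin(4*z)/2.


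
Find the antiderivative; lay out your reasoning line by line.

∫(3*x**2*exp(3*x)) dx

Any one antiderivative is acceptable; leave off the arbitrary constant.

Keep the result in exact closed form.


Step 1. Integrate ∫(3*x**2*exp(3*x)) dx by parts with u = x**2, dv = (3*exp(3*x)) dx, so v = exp(3*x): now x**2*exp(3*x) + ∫(-2*x*exp(3*x)) dx.
Step 2. Integrate ∫(-2*x*exp(3*x)) dx by parts with u = x, dv = (-2*exp(3*x)) dx, so v = -2*exp(3*x)/3: now x**2*exp(3*x) - 2*x*exp(3*x)/3 + ∫(2*exp(3*x)/3) dx.
Step 3. Evaluate the standard form: now x**2*exp(3*x) - 2*x*exp(3*x)/3 + 2*exp(3*x)/9.
Answer: x**2*exp(3*x) - 2*x*exp(3*x)/3 + 2*exp(3*x)/9.


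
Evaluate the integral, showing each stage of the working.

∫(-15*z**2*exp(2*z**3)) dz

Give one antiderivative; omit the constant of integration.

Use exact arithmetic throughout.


Step 1. Substitute u = z**3, turning ∫(-15*z**2*exp(2*z**3)) dz into ∫(-5*exp(2*u)) du: now ∫(-5*exp(2*u)) du.
Step 2. Evaluate the standard form: now -5*exp(2*u)/2.
Step 3. Substitute back u = z**3: now -5*exp(2*z**3)/2.
Answer: -5*exp(2*z**3)/2.


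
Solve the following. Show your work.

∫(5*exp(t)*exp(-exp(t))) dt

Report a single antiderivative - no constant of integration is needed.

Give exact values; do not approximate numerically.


Step 1. Substitute u = exp(t), turning ∫(5*exp(t)*exp(-exp(t))) dt into ∫(5*exp(-u)) du: now ∫(5*exp(-u)) du.
Step 2. Evaluate the standard form: now -5*exp(-u).
Step 3. Substitute back u = exp(t): now -5*exp(-exp(t)).
Answer: -5*exp(-exp(t)).


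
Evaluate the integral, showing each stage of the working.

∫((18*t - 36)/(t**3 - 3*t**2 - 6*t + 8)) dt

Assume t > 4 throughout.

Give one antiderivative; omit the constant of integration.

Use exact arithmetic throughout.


Step 1. Decompose ∫((18*t - 36)/(t**3 - 3*t**2 - 6*t + 8)) dt by partial fractions, (18*t - 36)/(t**3 - 3*t**2 - 6*t + 8) = -4/(t + 2) + 2/(t - 1) + 2/(t - 4): now ∫(2/(t - 4)) dt + ∫(2/(t - 1)) dt + ∫(-4/(t + 2)) dt.
Step 2. Evaluate the standard form [assuming t > 1]: now 2*log(t - 1) + ∫(2/(t - 4)) dt + ∫(-4/(t + 2)) dt.
Step 3. Evaluate the standard form [assuming t > 4]: now 2*log(t - 4) + 2*log(t - 1) + ∫(-4/(t + 2)) dt.
Step 4. Evaluate the standard form [assuming t > -2]: now 2*log(t - 4) + 2*log(t - 1) - 4*log(t + 2).
Answer: 2*log(t - 4) + 2*log(t - 1) - 4*log(t + 2).


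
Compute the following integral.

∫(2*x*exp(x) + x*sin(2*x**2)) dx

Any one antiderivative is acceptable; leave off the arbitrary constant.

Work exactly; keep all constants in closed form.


Answer: 2*x*exp(x) - 2*exp(x) - cos(2*x**2)/4.


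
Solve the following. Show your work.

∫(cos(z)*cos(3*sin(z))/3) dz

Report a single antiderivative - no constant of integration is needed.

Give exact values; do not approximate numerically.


Step 1. Substitute u = sin(z), turning ∫(cos(z)*cos(3*sin(z))/3) dz into ∫(cos(3*u)/3) du: now ∫(cos(3*u)/3) du.
Step 2. Evaluate the standard form: now sin(3*u)/9.
Step 3. Substitute back u = sin(z): now sin(3*sin(z))/9.
Answer: sin(3*sin(z))/9.


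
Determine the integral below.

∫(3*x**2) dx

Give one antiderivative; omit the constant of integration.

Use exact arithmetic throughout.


Answer: x**3.


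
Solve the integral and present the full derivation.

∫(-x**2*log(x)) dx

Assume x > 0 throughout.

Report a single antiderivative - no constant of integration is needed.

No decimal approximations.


Step 1. Integrate ∫(-x**2*log(x)) dx by parts with u = log(x), dv = (-x**2) dx, so v = -x**3/3 [assuming x > 0]: now -x**3*log(x)/3 + ∫(x**2/3) dx.
Step 2. Evaluate the standard form: now -x**3*log(x)/3 + x**3/9.
Answer: -x**3*log(x)/3 + x**3/9.


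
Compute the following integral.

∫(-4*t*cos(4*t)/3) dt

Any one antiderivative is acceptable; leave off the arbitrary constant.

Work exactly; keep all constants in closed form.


Answer: -t*sin(4*t)/3 - cos(4*t)/12.


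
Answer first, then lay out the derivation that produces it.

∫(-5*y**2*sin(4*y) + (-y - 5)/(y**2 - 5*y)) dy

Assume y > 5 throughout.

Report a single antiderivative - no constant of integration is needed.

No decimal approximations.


The answer is 5*y**2*cos(4*y)/4 - 5*y*sin(4*y)/8 + log(y) - 2*log(y - 5) - 5*cos(4*y)/32.
Step 1. Rewrite: now ∫(-5*y**2*sin(4*y)) dy + ∫((-y - 5)/(y**2 - 5*y)) dy.
Step 2. Decompose ∫((-y - 5)/(y**2 - 5*y)) dy by partial fractions, (-y - 5)/(y**2 - 5*y) = -2/(y - 5) + 1/y: now ∫(1/y) dy + ∫(-5*y**2*sin(4*y)) dy + ∫(-2/(y - 5)) dy.
Step 3. Evaluate the standard form [assuming y > 0]: now log(y) + ∫(-5*y**2*sin(4*y)) dy + ∫(-2/(y - 5)) dy.
Step 4. Evaluate the standard form [assuming y > 5]: now log(y) - 2*log(y - 5) + ∫(-5*y**2*sin(4*y)) dy.
Step 5. Integrate ∫(-5*y**2*sin(4*y)) dy by parts with u = y**2, dv = (-5*sin(4*y)) dy, so v = 5*cos(4*y)/4: now 5*y**2*cos(4*y)/4 + log(y) - 2*log(y - 5) + ∫(-5*y*cos(4*y)/2) dy.
Step 6. Integrate ∫(-5*y*cos(4*y)/2) dy by parts with u = y, dv = (-5*cos(4*y)/2) dy, so v = -5*sin(4*y)/8: now 5*y**2*cos(4*y)/4 - 5*y*sin(4*y)/8 + log(y) - 2*log(y - 5) + ∫(5*sin(4*y)/8) dy.
Step 7. Evaluate the standard form: now 5*y**2*cos(4*y)/4 - 5*y*sin(4*y)/8 + log(y) - 2*log(y - 5) - 5*cos(4*y)/32.
Answer: 5*y**2*cos(4*y)/4 - 5*y*sin(4*y)/8 + log(y) - 2*log(y - 5) - 5*cos(4*y)/32.


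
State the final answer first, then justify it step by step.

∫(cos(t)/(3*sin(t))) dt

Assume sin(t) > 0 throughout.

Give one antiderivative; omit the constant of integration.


The answer is log(sin(t))/3.
Step 1. Substitute u = sin(t), turning ∫(cos(t)/(3*sin(t))) dt into ∫(1/(3*u)) du: now ∫(1/(3*u)) du.
Step 2. Evaluate the standard form [assuming u > 0]: now log(u)/3.
Step 3. Substitute back u = sin(t): now log(sin(t))/3.
Answer: log(sin(t))/3.


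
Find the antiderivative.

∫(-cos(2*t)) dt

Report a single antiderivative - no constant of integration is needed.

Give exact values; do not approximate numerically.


Answer: -sin(2*t)/2.


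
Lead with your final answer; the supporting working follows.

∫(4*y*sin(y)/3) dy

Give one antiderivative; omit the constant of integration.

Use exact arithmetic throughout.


The answer is -4*y*cos(y)/3 + 4*sin(y)/3.
Step 1. Integrate ∫(4*y*sin(y)/3) dy by parts with u = y, dv = (4*sin(y)/3) dy, so v = -4*cos(y)/3: now -4*y*cos(y)/3 + ∫(4*cos(y)/3) dy.
Step 2. Evaluate the standard form: now -4*y*cos(y)/3 + 4*sin(y)/3.
Answer: -4*y*cos(y)/3 + 4*sin(y)/3.


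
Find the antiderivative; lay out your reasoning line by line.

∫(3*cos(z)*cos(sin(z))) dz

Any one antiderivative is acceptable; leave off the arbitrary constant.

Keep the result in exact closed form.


Step 1. Substitute u = sin(z), turning ∫(3*cos(z)*cos(sin(z))) dz into ∫(3*cos(u)) du: now ∫(3*cos(u)) du.
Step 2. Evaluate the standard form: now 3*sin(u).
Step 3. Substitute back u = sin(z): now 3*sin(sin(z)).
Answer: 3*sin(sin(z)).


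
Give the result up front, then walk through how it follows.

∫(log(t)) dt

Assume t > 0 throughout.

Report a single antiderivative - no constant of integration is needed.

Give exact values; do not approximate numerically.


The answer is t*log(t) - t.
Step 1. Integrate ∫(log(t)) dt by parts with u = log(t), dv = (1) dt, so v = t [assuming t > 0]: now t*log(t) + ∫(-1) dt.
Step 2. Evaluate the standard form: now t*log(t) - t.
Answer: t*log(t) - t.


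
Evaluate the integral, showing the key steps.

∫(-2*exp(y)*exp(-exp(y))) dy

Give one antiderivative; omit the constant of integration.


Step 1. Substitute u = exp(y), turning ∫(-2*exp(y)*exp(-exp(y))) dy into ∫(-2*exp(-u)) du: now ∫(-2*exp(-u)) du.
Step 2. Evaluate the standard form: now 2*exp(-u).
Step 3. Substitute back u = exp(y): now 2*exp(-exp(y)).
Answer: 2*exp(-exp(y)).


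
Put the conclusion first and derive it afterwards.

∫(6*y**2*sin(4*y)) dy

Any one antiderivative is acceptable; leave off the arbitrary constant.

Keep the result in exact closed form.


The answer is -3*y**2*cos(4*y)/2 + 3*y*sin(4*y)/4 + 3*cos(4*y)/16.
Step 1. Integrate ∫(6*y**2*sin(4*y)) dy by parts with u = y**2, dv = (6*sin(4*y)) dy, so v = -3*cos(4*y)/2: now -3*y**2*cos(4*y)/2 + ∫(3*y*cos(4*y)) dy.
Step 2. Integrate ∫(3*y*cos(4*y)) dy by parts with u = y, dv = (3*cos(4*y)) dy, so v = 3*sin(4*y)/4: now -3*y**2*cos(4*y)/2 + 3*y*sin(4*y)/4 + ∫(-3*sin(4*y)/4) dy.
Step 3. Evaluate the standard form: now -3*y**2*cos(4*y)/2 + 3*y*sin(4*y)/4 + 3*cos(4*y)/16.
Answer: -3*y**2*cos(4*y)/2 + 3*y*sin(4*y)/4 + 3*cos(4*y)/16.


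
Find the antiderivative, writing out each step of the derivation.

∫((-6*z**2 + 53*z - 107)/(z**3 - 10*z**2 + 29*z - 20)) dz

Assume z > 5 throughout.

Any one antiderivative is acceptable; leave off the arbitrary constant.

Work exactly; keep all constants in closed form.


Step 1. Decompose ∫((-6*z**2 + 53*z - 107)/(z**3 - 10*z**2 + 29*z - 20)) dz by partial fractions, (-6*z**2 + 53*z - 107)/(z**3 - 10*z**2 + 29*z - 20) = -5/(z - 1) - 3/(z - 4) + 2/(z - 5): now ∫(2/(z - 5)) dz + ∫(-3/(z - 4)) dz + ∫(-5/(z - 1)) dz.
Step 2. Evaluate the standard form [assuming z > 5]: now 2*log(z - 5) + ∫(-3/(z - 4)) dz + ∫(-5/(z - 1)) dz.
Step 3. Evaluate the standard form [assuming z > 1]: now 2*log(z - 5) - 5*log(z - 1) + ∫(-3/(z - 4)) dz.
Step 4. Evaluate the standard form [assuming z > 4]: now 2*log(z - 5) - 3*log(z - 4) - 5*log(z - 1).
Answer: 2*log(z - 5) - 3*log(z - 4) - 5*log(z - 1).


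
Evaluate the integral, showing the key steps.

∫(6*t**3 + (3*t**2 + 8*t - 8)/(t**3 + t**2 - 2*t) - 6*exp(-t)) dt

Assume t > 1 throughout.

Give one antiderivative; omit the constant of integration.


Step 1. Rewrite: now ∫(6*t**3) dt + ∫((3*t**2 + 8*t - 8)/(t**3 + t**2 - 2*t)) dt + ∫(-6*exp(-t)) dt.
Step 2. Evaluate the standard form: now 3*t**4/2 + ∫((3*t**2 + 8*t - 8)/(t**3 + t**2 - 2*t)) dt + ∫(-6*exp(-t)) dt.
Step 3. Decompose ∫((3*t**2 + 8*t - 8)/(t**3 + t**2 - 2*t)) dt by partial fractions, (3*t**2 + 8*t - 8)/(t**3 + t**2 - 2*t) = -2/(t + 2) + 1/(t - 1) + 4/t: now 3*t**4/2 + ∫(4/t) dt + ∫(1/(t - 1)) dt + ∫(-2/(t + 2)) dt + ∫(-6*exp(-t)) dt.
Step 4. Evaluate the standard form [assuming t > 0]: now 3*t**4/2 + 4*log(t) + ∫(1/(t - 1)) dt + ∫(-2/(t + 2)) dt + ∫(-6*exp(-t)) dt.
Step 5. Evaluate the standard form [assuming t > -2]: now 3*t**4/2 + 4*log(t) - 2*log(t + 2) + ∫(1/(t - 1)) dt + ∫(-6*exp(-t)) dt.
Step 6. Evaluate the standard form [assuming t > 1]: now 3*t**4/2 + 4*log(t) + log(t - 1) - 2*log(t + 2) + ∫(-6*exp(-t)) dt.
Step 7. Evaluate the standard form: now 3*t**4/2 + 4*log(t) + log(t - 1) - 2*log(t + 2) + 6*exp(-t).
Answer: 3*t**4/2 + 4*log(t) + log(t - 1) - 2*log(t + 2) + 6*exp(-t).


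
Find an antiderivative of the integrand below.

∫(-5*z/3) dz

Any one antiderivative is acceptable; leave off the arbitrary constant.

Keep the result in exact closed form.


Answer: -5*z**2/6.


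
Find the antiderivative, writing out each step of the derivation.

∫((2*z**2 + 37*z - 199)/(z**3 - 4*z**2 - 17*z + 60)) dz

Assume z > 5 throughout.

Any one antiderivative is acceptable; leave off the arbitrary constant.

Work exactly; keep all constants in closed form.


Step 1. Decompose ∫((2*z**2 + 37*z - 199)/(z**3 - 4*z**2 - 17*z + 60)) dz by partial fractions, (2*z**2 + 37*z - 199)/(z**3 - 4*z**2 - 17*z + 60) = -5/(z + 4) + 5/(z - 3) + 2/(z - 5): now ∫(2/(z - 5)) dz + ∫(5/(z - 3)) dz + ∫(-5/(z + 4)) dz.
Step 2. Evaluate the standard form [assuming z > -4]: now -5*log(z + 4) + ∫(2/(z - 5)) dz + ∫(5/(z - 3)) dz.
Step 3. Evaluate the standard form [assuming z > 3]: now 5*log(z - 3) - 5*log(z + 4) + ∫(2/(z - 5)) dz.
Step 4. Evaluate the standard form [assuming z > 5]: now 2*log(z - 5) + 5*log(z - 3) - 5*log(z + 4).
Answer: 2*log(z - 5) + 5*log(z - 3) - 5*log(z + 4).


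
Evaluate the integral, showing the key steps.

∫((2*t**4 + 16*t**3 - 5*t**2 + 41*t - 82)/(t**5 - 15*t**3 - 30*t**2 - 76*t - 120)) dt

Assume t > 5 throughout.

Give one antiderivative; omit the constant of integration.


Step 1. Decompose ∫((2*t**4 + 16*t**3 - 5*t**2 + 41*t - 82)/(t**5 - 15*t**3 - 30*t**2 - 76*t - 120)) dt by partial fractions, (2*t**4 + 16*t**3 - 5*t**2 + 41*t - 82)/(t**5 - 15*t**3 - 30*t**2 - 76*t - 120) = 1/(t**2 + 4) - 5/(t + 3) + 5/(t + 2) + 2/(t - 5): now ∫(2/(t - 5)) dt + ∫(5/(t + 2)) dt + ∫(-5/(t + 3)) dt + ∫(1/(t**2 + 4)) dt.
Step 2. Evaluate the standard form [assuming t > 5]: now 2*log(t - 5) + ∫(5/(t + 2)) dt + ∫(-5/(t + 3)) dt + ∫(1/(t**2 + 4)) dt.
Step 3. Evaluate the standard form [assuming t > -2]: now 2*log(t - 5) + 5*log(t + 2) + ∫(-5/(t + 3)) dt + ∫(1/(t**2 + 4)) dt.
Step 4. Evaluate the standard form [assuming t > -3]: now 2*log(t - 5) + 5*log(t + 2) - 5*log(t + 3) + ∫(1/(t**2 + 4)) dt.
Step 5. Evaluate the standard form: now 2*log(t - 5) + 5*log(t + 2) - 5*log(t + 3) + atan(t/2)/2.
Answer: 2*log(t - 5) + 5*log(t + 2) - 5*log(t + 3) + atan(t/2)/2.


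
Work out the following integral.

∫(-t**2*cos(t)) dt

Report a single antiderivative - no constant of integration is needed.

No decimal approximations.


Answer: -t**2*sin(t) - 2*t*cos(t) + 2*sin(t).


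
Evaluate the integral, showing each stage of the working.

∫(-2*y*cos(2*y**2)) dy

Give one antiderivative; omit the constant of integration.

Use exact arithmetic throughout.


Step 1. Substitute u = y**2, turning ∫(-2*y*cos(2*y**2)) dy into ∫(-cos(2*u)) du: now ∫(-cos(2*u)) du.
Step 2. Evaluate the standard form: now -sin(2*u)/2.
Step 3. Substitute back u = y**2: now -sin(2*y**2)/2.
Answer: -sin(2*y**2)/2.


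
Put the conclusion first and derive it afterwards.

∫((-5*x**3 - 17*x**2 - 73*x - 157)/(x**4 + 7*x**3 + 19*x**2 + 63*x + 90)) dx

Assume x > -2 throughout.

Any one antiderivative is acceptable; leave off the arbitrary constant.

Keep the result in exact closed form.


The answer is -log(x + 2) - 4*log(x + 5) - 4*atan(x/3)/3.
Step 1. Decompose ∫((-5*x**3 - 17*x**2 - 73*x - 157)/(x**4 + 7*x**3 + 19*x**2 + 63*x + 90)) dx by partial fractions, (-5*x**3 - 17*x**2 - 73*x - 157)/(x**4 + 7*x**3 + 19*x**2 + 63*x + 90) = -4/(x**2 + 9) - 4/(x + 5) - 1/(x + 2): now ∫(-1/(x + 2)) dx + ∫(-4/(x + 5)) dx + ∫(-4/(x**2 + 9)) dx.
Step 2. Evaluate the standard form [assuming x > -5]: now -4*log(x + 5) + ∫(-1/(x + 2)) dx + ∫(-4/(x**2 + 9)) dx.
Step 3. Evaluate the standard form [assuming x > -2]: now -log(x + 2) - 4*log(x + 5) + ∫(-4/(x**2 + 9)) dx.
Step 4. Evaluate the standard form: now -log(x + 2) - 4*log(x + 5) - 4*atan(x/3)/3.
Answer: -log(x + 2) - 4*log(x + 5) - 4*atan(x/3)/3.


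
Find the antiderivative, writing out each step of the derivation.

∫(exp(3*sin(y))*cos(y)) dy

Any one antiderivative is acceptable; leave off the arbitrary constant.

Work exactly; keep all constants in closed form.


Step 1. Substitute u = sin(y), turning ∫(exp(3*sin(y))*cos(y)) dy into ∫(exp(3*u)) du: now ∫(exp(3*u)) du.
Step 2. Evaluate the standard form: now exp(3*u)/3.
Step 3. Substitute back u = sin(y): now exp(3*sin(y))/3.
Answer: exp(3*sin(y))/3.


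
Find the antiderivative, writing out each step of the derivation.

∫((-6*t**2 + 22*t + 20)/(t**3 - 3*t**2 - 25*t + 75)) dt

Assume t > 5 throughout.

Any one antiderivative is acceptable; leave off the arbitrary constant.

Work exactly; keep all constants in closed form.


Step 1. Decompose ∫((-6*t**2 + 22*t + 20)/(t**3 - 3*t**2 - 25*t + 75)) dt by partial fractions, (-6*t**2 + 22*t + 20)/(t**3 - 3*t**2 - 25*t + 75) = -3/(t + 5) - 2/(t - 3) - 1/(t - 5): now ∫(-1/(t - 5)) dt + ∫(-2/(t - 3)) dt + ∫(-3/(t + 5)) dt.
Step 2. Evaluate the standard form [assuming t > 3]: now -2*log(t - 3) + ∫(-1/(t - 5)) dt + ∫(-3/(t + 5)) dt.
Step 3. Evaluate the standard form [assuming t > -5]: now -2*log(t - 3) - 3*log(t + 5) + ∫(-1/(t - 5)) dt.
Step 4. Evaluate the standard form [assuming t > 5]: now -log(t - 5) - 2*log(t - 3) - 3*log(t + 5).
Answer: -log(t - 5) - 2*log(t - 3) - 3*log(t + 5).


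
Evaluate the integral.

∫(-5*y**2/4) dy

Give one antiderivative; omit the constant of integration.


Answer: -5*y**3/12.


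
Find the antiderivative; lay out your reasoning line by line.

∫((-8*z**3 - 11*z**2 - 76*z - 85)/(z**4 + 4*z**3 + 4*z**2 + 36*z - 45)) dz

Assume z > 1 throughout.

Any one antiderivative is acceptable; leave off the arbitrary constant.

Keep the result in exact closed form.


Step 1. Decompose ∫((-8*z**3 - 11*z**2 - 76*z - 85)/(z**4 + 4*z**3 + 4*z**2 + 36*z - 45)) dz by partial fractions, (-8*z**3 - 11*z**2 - 76*z - 85)/(z**4 + 4*z**3 + 4*z**2 + 36*z - 45) = -1/(z**2 + 9) - 5/(z + 5) - 3/(z - 1): now ∫(-3/(z - 1)) dz + ∫(-5/(z + 5)) dz + ∫(-1/(z**2 + 9)) dz.
Step 2. Evaluate the standard form [assuming z > -5]: now -5*log(z + 5) + ∫(-3/(z - 1)) dz + ∫(-1/(z**2 + 9)) dz.
Step 3. Evaluate the standard form [assuming z > 1]: now -3*log(z - 1) - 5*log(z + 5) + ∫(-1/(z**2 + 9)) dz.
Step 4. Evaluate the standard form: now -3*log(z - 1) - 5*log(z + 5) - atan(z/3)/3.
Answer: -3*log(z - 1) - 5*log(z + 5) - atan(z/3)/3.


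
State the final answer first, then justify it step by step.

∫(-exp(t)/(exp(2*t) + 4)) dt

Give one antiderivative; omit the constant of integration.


The answer is -atan(exp(t)/2)/2.
Step 1. Substitute u = exp(t), turning ∫(-exp(t)/(exp(2*t) + 4)) dt into ∫(-1/(u**2 + 4)) du: now ∫(-1/(u**2 + 4)) du.
Step 2. Evaluate the standard form: now -atan(u/2)/2.
Step 3. Substitute back u = exp(t): now -atan(exp(t)/2)/2.
Answer: -atan(exp(t)/2)/2.


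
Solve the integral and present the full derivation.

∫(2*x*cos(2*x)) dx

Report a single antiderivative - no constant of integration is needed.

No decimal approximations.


Step 1. Integrate ∫(2*x*cos(2*x)) dx by parts with u = x, dv = (2*cos(2*x)) dx, so v = sin(2*x): now x*sin(2*x) + ∫(-sin(2*x)) dx.
Step 2. Evaluate the standard form: now x*sin(2*x) + cos(2*x)/2.
Answer: x*sin(2*x) + cos(2*x)/2.


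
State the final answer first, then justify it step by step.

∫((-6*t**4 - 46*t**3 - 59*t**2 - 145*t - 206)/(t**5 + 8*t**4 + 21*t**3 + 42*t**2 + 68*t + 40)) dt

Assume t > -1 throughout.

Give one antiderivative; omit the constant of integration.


The answer is -4*log(t + 1) - 5*log(t + 2) + 3*log(t + 5) + 3*atan(t/2)/2.
Step 1. Decompose ∫((-6*t**4 - 46*t**3 - 59*t**2 - 145*t - 206)/(t**5 + 8*t**4 + 21*t**3 + 42*t**2 + 68*t + 40)) dt by partial fractions, (-6*t**4 - 46*t**3 - 59*t**2 - 145*t - 206)/(t**5 + 8*t**4 + 21*t**3 + 42*t**2 + 68*t + 40) = 3/(t**2 + 4) + 3/(t + 5) - 5/(t + 2) - 4/(t + 1): now ∫(-4/(t + 1)) dt + ∫(-5/(t + 2)) dt + ∫(3/(t + 5)) dt + ∫(3/(t**2 + 4)) dt.
Step 2. Evaluate the standard form [assuming t > -5]: now 3*log(t + 5) + ∫(-4/(t + 1)) dt + ∫(-5/(t + 2)) dt + ∫(3/(t**2 + 4)) dt.
Step 3. Evaluate the standard form [assuming t > -2]: now -5*log(t + 2) + 3*log(t + 5) + ∫(-4/(t + 1)) dt + ∫(3/(t**2 + 4)) dt.
Step 4. Evaluate the standard form [assuming t > -1]: now -4*log(t + 1) - 5*log(t + 2) + 3*log(t + 5) + ∫(3/(t**2 + 4)) dt.
Step 5. Evaluate the standard form: now -4*log(t + 1) - 5*log(t + 2) + 3*log(t + 5) + 3*atan(t/2)/2.
Answer: -4*log(t + 1) - 5*log(t + 2) + 3*log(t + 5) + 3*atan(t/2)/2.


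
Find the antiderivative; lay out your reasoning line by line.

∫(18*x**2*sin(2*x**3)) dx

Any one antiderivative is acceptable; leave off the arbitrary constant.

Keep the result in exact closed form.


Step 1. Substitute u = x**3, turning ∫(18*x**2*sin(2*x**3)) dx into ∫(6*sin(2*u)) du: now ∫(6*sin(2*u)) du.
Step 2. Evaluate the standard form: now -3*cos(2*u).
Step 3. Substitute back u = x**3: now -3*cos(2*x**3).
Answer: -3*cos(2*x**3).


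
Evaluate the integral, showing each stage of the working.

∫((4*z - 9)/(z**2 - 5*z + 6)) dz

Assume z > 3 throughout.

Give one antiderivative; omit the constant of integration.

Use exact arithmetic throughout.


Step 1. Decompose ∫((4*z - 9)/(z**2 - 5*z + 6)) dz by partial fractions, (4*z - 9)/(z**2 - 5*z + 6) = 1/(z - 2) + 3/(z - 3): now ∫(3/(z - 3)) dz + ∫(1/(z - 2)) dz.
Step 2. Evaluate the standard form [assuming z > 2]: now log(z - 2) + ∫(3/(z - 3)) dz.
Step 3. Evaluate the standard form [assuming z > 3]: now 3*log(z - 3) + log(z - 2).
Answer: 3*log(z - 3) + log(z - 2).


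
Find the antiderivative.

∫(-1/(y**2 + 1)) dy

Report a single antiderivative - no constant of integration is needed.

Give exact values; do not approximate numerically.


Answer: -atan(y).


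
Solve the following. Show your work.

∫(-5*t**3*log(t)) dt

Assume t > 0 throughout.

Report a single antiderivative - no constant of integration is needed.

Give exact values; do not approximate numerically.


Step 1. Integrate ∫(-5*t**3*log(t)) dt by parts with u = log(t), dv = (-5*t**3) dt, so v = -5*t**4/4 [assuming t > 0]: now -5*t**4*log(t)/4 + ∫(5*t**3/4) dt.
Step 2. Evaluate the standard form: now -5*t**4*log(t)/4 + 5*t**4/16.
Answer: -5*t**4*log(t)/4 + 5*t**4/16.


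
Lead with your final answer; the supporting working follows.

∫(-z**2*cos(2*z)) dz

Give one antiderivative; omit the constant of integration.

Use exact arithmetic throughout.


The answer is -z**2*sin(2*z)/2 - z*cos(2*z)/2 + sin(2*z)/4.
Step 1. Integrate ∫(-z**2*cos(2*z)) dz by parts with u = z**2, dv = (-cos(2*z)) dz, so v = -sin(2*z)/2: now -z**2*sin(2*z)/2 + ∫(z*sin(2*z)) dz.
Step 2. Integrate ∫(z*sin(2*z)) dz by parts with u = z, dv = (sin(2*z)) dz, so v = -cos(2*z)/2: now -z**2*sin(2*z)/2 - z*cos(2*z)/2 + ∫(cos(2*z)/2) dz.
Step 3. Evaluate the standard form: now -z**2*sin(2*z)/2 - z*cos(2*z)/2 + sin(2*z)/4.
Answer: -z**2*sin(2*z)/2 - z*cos(2*z)/2 + sin(2*z)/4.


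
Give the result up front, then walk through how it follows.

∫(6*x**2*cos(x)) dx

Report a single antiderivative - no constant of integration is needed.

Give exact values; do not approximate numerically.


The answer is 6*x**2*sin(x) + 12*x*cos(x) - 12*sin(x).
Step 1. Integrate ∫(6*x**2*cos(x)) dx by parts with u = x**2, dv = (6*cos(x)) dx, so v = 6*sin(x): now 6*x**2*sin(x) + ∫(-12*x*sin(x)) dx.
Step 2. Integrate ∫(-12*x*sin(x)) dx by parts with u = x, dv = (-12*sin(x)) dx, so v = 12*cos(x): now 6*x**2*sin(x) + 12*x*cos(x) + ∫(-12*cos(x)) dx.
Step 3. Evaluate the standard form: now 6*x**2*sin(x) + 12*x*cos(x) - 12*sin(x).
Answer: 6*x**2*sin(x) + 12*x*cos(x) - 12*sin(x).


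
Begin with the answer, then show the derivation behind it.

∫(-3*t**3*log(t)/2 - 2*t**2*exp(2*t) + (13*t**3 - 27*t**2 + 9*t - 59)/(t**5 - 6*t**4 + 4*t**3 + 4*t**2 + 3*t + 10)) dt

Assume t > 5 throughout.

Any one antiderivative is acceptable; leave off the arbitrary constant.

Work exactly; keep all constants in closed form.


The answer is -3*t**4*log(t)/8 + 3*t**4/32 - t**2*exp(2*t) + t*exp(2*t) - exp(2*t)/2 + 2*log(t - 5) + log(t - 2) - 3*log(t + 1) - 2*atan(t).
Step 1. Rewrite: now ∫(-2*t**2*exp(2*t)) dt + ∫(-3*t**3*log(t)/2) dt + ∫((13*t**3 - 27*t**2 + 9*t - 59)/(t**5 - 6*t**4 + 4*t**3 + 4*t**2 + 3*t + 10)) dt.
Step 2. Integrate ∫(-2*t**2*exp(2*t)) dt by parts with u = t**2, dv = (-2*exp(2*t)) dt, so v = -exp(2*t): now -t**2*exp(2*t) + ∫(2*t*exp(2*t)) dt + ∫(-3*t**3*log(t)/2) dt + ∫((13*t**3 - 27*t**2 + 9*t - 59)/(t**5 - 6*t**4 + 4*t**3 + 4*t**2 + 3*t + 10)) dt.
Step 3. Integrate ∫(2*t*exp(2*t)) dt by parts with u = t, dv = (2*exp(2*t)) dt, so v = exp(2*t): now -t**2*exp(2*t) + t*exp(2*t) + ∫(-3*t**3*log(t)/2) dt + ∫((13*t**3 - 27*t**2 + 9*t - 59)/(t**5 - 6*t**4 + 4*t**3 + 4*t**2 + 3*t + 10)) dt + ∫(-exp(2*t)) dt.
Step 4. Evaluate the standard form: now -t**2*exp(2*t) + t*exp(2*t) - exp(2*t)/2 + ∫(-3*t**3*log(t)/2) dt + ∫((13*t**3 - 27*t**2 + 9*t - 59)/(t**5 - 6*t**4 + 4*t**3 + 4*t**2 + 3*t + 10)) dt.
Step 5. Integrate ∫(-3*t**3*log(t)/2) dt by parts with u = log(t), dv = (-3*t**3/2) dt, so v = -3*t**4/8 [assuming t > 0]: now -3*t**4*log(t)/8 - t**2*exp(2*t) + t*exp(2*t) - exp(2*t)/2 + ∫(3*t**3/8) dt + ∫((13*t**3 - 27*t**2 + 9*t - 59)/(t**5 - 6*t**4 + 4*t**3 + 4*t**2 + 3*t + 10)) dt.
Step 6. Evaluate the standard form: now -3*t**4*log(t)/8 + 3*t**4/32 - t**2*exp(2*t) + t*exp(2*t) - exp(2*t)/2 + ∫((13*t**3 - 27*t**2 + 9*t - 59)/(t**5 - 6*t**4 + 4*t**3 + 4*t**2 + 3*t + 10)) dt.
Step 7. Decompose ∫((13*t**3 - 27*t**2 + 9*t - 59)/(t**5 - 6*t**4 + 4*t**3 + 4*t**2 + 3*t + 10)) dt by partial fractions, (13*t**3 - 27*t**2 + 9*t - 59)/(t**5 - 6*t**4 + 4*t**3 + 4*t**2 + 3*t + 10) = -2/(t**2 + 1) - 3/(t + 1) + 1/(t - 2) + 2/(t - 5): now -3*t**4*log(t)/8 + 3*t**4/32 - t**2*exp(2*t) + t*exp(2*t) - exp(2*t)/2 + ∫(2/(t - 5)) dt + ∫(1/(t - 2)) dt + ∫(-3/(t + 1)) dt + ∫(-2/(t**2 + 1)) dt.
Step 8. Evaluate the standard form [assuming t > 2]: now -3*t**4*log(t)/8 + 3*t**4/32 - t**2*exp(2*t) + t*exp(2*t) - exp(2*t)/2 + log(t - 2) + ∫(2/(t - 5)) dt + ∫(-3/(t + 1)) dt + ∫(-2/(t**2 + 1)) dt.
Step 9. Evaluate the standard form [assuming t > -1]: now -3*t**4*log(t)/8 + 3*t**4/32 - t**2*exp(2*t) + t*exp(2*t) - exp(2*t)/2 + log(t - 2) - 3*log(t + 1) + ∫(2/(t - 5)) dt + ∫(-2/(t**2 + 1)) dt.
Step 10. Evaluate the standard form [assuming t > 5]: now -3*t**4*log(t)/8 + 3*t**4/32 - t**2*exp(2*t) + t*exp(2*t) - exp(2*t)/2 + 2*log(t - 5) + log(t - 2) - 3*log(t + 1) + ∫(-2/(t**2 + 1)) dt.
Step 11. Evaluate the standard form: now -3*t**4*log(t)/8 + 3*t**4/32 - t**2*exp(2*t) + t*exp(2*t) - exp(2*t)/2 + 2*log(t - 5) + log(t - 2) - 3*log(t + 1) - 2*atan(t).
Answer: -3*t**4*log(t)/8 + 3*t**4/32 - t**2*exp(2*t) + t*exp(2*t) - exp(2*t)/2 + 2*log(t - 5) + log(t - 2) - 3*log(t + 1) - 2*atan(t).


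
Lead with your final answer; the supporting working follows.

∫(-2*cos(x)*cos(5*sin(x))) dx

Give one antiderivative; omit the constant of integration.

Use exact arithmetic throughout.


The answer is -2*sin(5*sin(x))/5.
Step 1. Substitute u = sin(x), turning ∫(-2*cos(x)*cos(5*sin(x))) dx into ∫(-2*cos(5*u)) du: now ∫(-2*cos(5*u)) du.
Step 2. Evaluate the standard form: now -2*sin(5*u)/5.
Step 3. Substitute back u = sin(x): now -2*sin(5*sin(x))/5.
Answer: -2*sin(5*sin(x))/5.


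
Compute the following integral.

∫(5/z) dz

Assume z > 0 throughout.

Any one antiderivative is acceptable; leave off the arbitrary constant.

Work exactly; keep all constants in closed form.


Answer: 5*log(z).


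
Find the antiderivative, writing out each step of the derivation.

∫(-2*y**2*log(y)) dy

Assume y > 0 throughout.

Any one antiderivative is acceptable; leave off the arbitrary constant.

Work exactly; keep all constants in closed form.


Step 1. Integrate ∫(-2*y**2*log(y)) dy by parts with u = log(y), dv = (-2*y**2) dy, so v = -2*y**3/3 [assuming y > 0]: now -2*y**3*log(y)/3 + ∫(2*y**2/3) dy.
Step 2. Evaluate the standard form: now -2*y**3*log(y)/3 + 2*y**3/9.
Answer: -2*y**3*log(y)/3 + 2*y**3/9.


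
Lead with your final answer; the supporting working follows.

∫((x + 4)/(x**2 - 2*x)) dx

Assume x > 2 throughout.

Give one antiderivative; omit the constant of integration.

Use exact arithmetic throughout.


The answer is -2*log(x) + 3*log(x - 2).
Step 1. Decompose ∫((x + 4)/(x**2 - 2*x)) dx by partial fractions, (x + 4)/(x**2 - 2*x) = 3/(x - 2) - 2/x: now ∫(-2/x) dx + ∫(3/(x - 2)) dx.
Step 2. Evaluate the standard form [assuming x > 2]: now 3*log(x - 2) + ∫(-2/x) dx.
Step 3. Evaluate the standard form [assuming x > 0]: now -2*log(x) + 3*log(x - 2).
Answer: -2*log(x) + 3*log(x - 2).


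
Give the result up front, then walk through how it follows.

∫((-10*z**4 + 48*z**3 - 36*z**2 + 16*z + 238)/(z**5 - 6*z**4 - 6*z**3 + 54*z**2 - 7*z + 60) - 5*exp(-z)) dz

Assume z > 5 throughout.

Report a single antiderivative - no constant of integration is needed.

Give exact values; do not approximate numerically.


The answer is -4*log(z - 5) - 2*log(z - 4) - 4*log(z + 3) + 4*atan(z) + 5*exp(-z).
Step 1. Rewrite: now ∫((-10*z**4 + 48*z**3 - 36*z**2 + 16*z + 238)/(z**5 - 6*z**4 - 6*z**3 + 54*z**2 - 7*z + 60)) dz + ∫(-5*exp(-z)) dz.
Step 2. Decompose ∫((-10*z**4 + 48*z**3 - 36*z**2 + 16*z + 238)/(z**5 - 6*z**4 - 6*z**3 + 54*z**2 - 7*z + 60)) dz by partial fractions, (-10*z**4 + 48*z**3 - 36*z**2 + 16*z + 238)/(z**5 - 6*z**4 - 6*z**3 + 54*z**2 - 7*z + 60) = 4/(z**2 + 1) - 4/(z + 3) - 2/(z - 4) - 4/(z - 5): now ∫(-4/(z - 5)) dz + ∫(-2/(z - 4)) dz + ∫(-4/(z + 3)) dz + ∫(4/(z**2 + 1)) dz + ∫(-5*exp(-z)) dz.
Step 3. Evaluate the standard form [assuming z > -3]: now -4*log(z + 3) + ∫(-4/(z - 5)) dz + ∫(-2/(z - 4)) dz + ∫(4/(z**2 + 1)) dz + ∫(-5*exp(-z)) dz.
Step 4. Evaluate the standard form [assuming z > 4]: now -2*log(z - 4) - 4*log(z + 3) + ∫(-4/(z - 5)) dz + ∫(4/(z**2 + 1)) dz + ∫(-5*exp(-z)) dz.
Step 5. Evaluate the standard form [assuming z > 5]: now -4*log(z - 5) - 2*log(z - 4) - 4*log(z + 3) + ∫(4/(z**2 + 1)) dz + ∫(-5*exp(-z)) dz.
Step 6. Evaluate the standard form: now -4*log(z - 5) - 2*log(z - 4) - 4*log(z + 3) + 4*atan(z) + ∫(-5*exp(-z)) dz.
Step 7. Evaluate the standard form: now -4*log(z - 5) - 2*log(z - 4) - 4*log(z + 3) + 4*atan(z) + 5*exp(-z).
Answer: -4*log(z - 5) - 2*log(z - 4) - 4*log(z + 3) + 4*atan(z) + 5*exp(-z).


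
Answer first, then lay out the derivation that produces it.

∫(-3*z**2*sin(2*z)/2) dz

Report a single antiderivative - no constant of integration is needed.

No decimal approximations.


The answer is 3*z**2*cos(2*z)/4 - 3*z*sin(2*z)/4 - 3*cos(2*z)/8.
Step 1. Integrate ∫(-3*z**2*sin(2*z)/2) dz by parts with u = z**2, dv = (-3*sin(2*z)/2) dz, so v = 3*cos(2*z)/4: now 3*z**2*cos(2*z)/4 + ∫(-3*z*cos(2*z)/2) dz.
Step 2. Integrate ∫(-3*z*cos(2*z)/2) dz by parts with u = z, dv = (-3*cos(2*z)/2) dz, so v = -3*sin(2*z)/4: now 3*z**2*cos(2*z)/4 - 3*z*sin(2*z)/4 + ∫(3*sin(2*z)/4) dz.
Step 3. Evaluate the standard form: now 3*z**2*cos(2*z)/4 - 3*z*sin(2*z)/4 - 3*cos(2*z)/8.
Answer: 3*z**2*cos(2*z)/4 - 3*z*sin(2*z)/4 - 3*cos(2*z)/8.


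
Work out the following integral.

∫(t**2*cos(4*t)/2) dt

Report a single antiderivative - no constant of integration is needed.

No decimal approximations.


Answer: t**2*sin(4*t)/8 + t*cos(4*t)/16 - sin(4*t)/64.


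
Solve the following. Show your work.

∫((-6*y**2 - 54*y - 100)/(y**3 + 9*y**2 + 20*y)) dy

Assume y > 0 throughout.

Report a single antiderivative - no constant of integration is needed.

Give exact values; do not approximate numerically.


Step 1. Decompose ∫((-6*y**2 - 54*y - 100)/(y**3 + 9*y**2 + 20*y)) dy by partial fractions, (-6*y**2 - 54*y - 100)/(y**3 + 9*y**2 + 20*y) = 4/(y + 5) - 5/(y + 4) - 5/y: now ∫(-5/y) dy + ∫(-5/(y + 4)) dy + ∫(4/(y + 5)) dy.
Step 2. Evaluate the standard form [assuming y > -4]: now -5*log(y + 4) + ∫(-5/y) dy + ∫(4/(y + 5)) dy.
Step 3. Evaluate the standard form [assuming y > -5]: now -5*log(y + 4) + 4*log(y + 5) + ∫(-5/y) dy.
Step 4. Evaluate the standard form [assuming y > 0]: now -5*log(y) - 5*log(y + 4) + 4*log(y + 5).
Answer: -5*log(y) - 5*log(y + 4) + 4*log(y + 5).


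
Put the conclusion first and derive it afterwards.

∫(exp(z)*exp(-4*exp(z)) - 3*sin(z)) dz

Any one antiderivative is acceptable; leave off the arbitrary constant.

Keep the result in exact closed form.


The answer is 3*cos(z) - exp(-4*exp(z))/4.
Step 1. Rewrite: now ∫(exp(z)*exp(-4*exp(z))) dz + ∫(-3*sin(z)) dz.
Step 2. Substitute u = exp(z), turning ∫(exp(z)*exp(-4*exp(z))) dz into ∫(exp(-4*u)) du: now ∫(exp(-4*u)) du + ∫(-3*sin(z)) dz.
Step 3. Evaluate the standard form: now ∫(-3*sin(z)) dz - exp(-4*u)/4.
Step 4. Substitute back u = exp(z): now ∫(-3*sin(z)) dz - exp(-4*exp(z))/4.
Step 5. Evaluate the standard form: now 3*cos(z) - exp(-4*exp(z))/4.
Answer: 3*cos(z) - exp(-4*exp(z))/4.


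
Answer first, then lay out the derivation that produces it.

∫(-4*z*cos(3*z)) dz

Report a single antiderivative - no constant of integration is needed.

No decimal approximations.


The answer is -4*z*sin(3*z)/3 - 4*cos(3*z)/9.
Step 1. Integrate ∫(-4*z*cos(3*z)) dz by parts with u = z, dv = (-4*cos(3*z)) dz, so v = -4*sin(3*z)/3: now -4*z*sin(3*z)/3 + ∫(4*sin(3*z)/3) dz.
Step 2. Evaluate the standard form: now -4*z*sin(3*z)/3 - 4*cos(3*z)/9.
Answer: -4*z*sin(3*z)/3 - 4*cos(3*z)/9.


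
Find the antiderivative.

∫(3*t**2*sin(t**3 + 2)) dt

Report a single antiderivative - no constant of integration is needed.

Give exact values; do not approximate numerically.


Answer: -cos(t**3 + 2).


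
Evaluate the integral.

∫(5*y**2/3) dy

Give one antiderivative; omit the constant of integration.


Answer: 5*y**3/9.


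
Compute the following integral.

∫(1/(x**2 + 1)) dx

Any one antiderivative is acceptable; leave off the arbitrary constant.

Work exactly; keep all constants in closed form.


Answer: atan(x).


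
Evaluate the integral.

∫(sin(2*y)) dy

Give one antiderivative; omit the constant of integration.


Answer: -cos(2*y)/2.


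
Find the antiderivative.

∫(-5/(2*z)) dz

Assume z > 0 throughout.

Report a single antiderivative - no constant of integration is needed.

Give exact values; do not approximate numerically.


Answer: -5*log(z)/2.


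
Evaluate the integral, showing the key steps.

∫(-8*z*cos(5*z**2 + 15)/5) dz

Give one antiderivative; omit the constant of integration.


Step 1. Substitute u = z**2 + 3, turning ∫(-8*z*cos(5*z**2 + 15)/5) dz into ∫(-4*cos(5*u)/5) du: now ∫(-4*cos(5*u)/5) du.
Step 2. Evaluate the standard form: now -4*sin(5*u)/25.
Step 3. Substitute back u = z**2 + 3: now -4*sin(5*z**2 + 15)/25.
Answer: -4*sin(5*z**2 + 15)/25.


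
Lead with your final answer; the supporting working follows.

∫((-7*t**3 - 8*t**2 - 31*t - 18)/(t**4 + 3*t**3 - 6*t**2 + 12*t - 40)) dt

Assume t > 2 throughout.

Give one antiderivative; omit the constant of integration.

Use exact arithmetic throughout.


The answer is -3*log(t - 2) - 4*log(t + 5) - atan(t/2)/2.
Step 1. Decompose ∫((-7*t**3 - 8*t**2 - 31*t - 18)/(t**4 + 3*t**3 - 6*t**2 + 12*t - 40)) dt by partial fractions, (-7*t**3 - 8*t**2 - 31*t - 18)/(t**4 + 3*t**3 - 6*t**2 + 12*t - 40) = -1/(t**2 + 4) - 4/(t + 5) - 3/(t - 2): now ∫(-3/(t - 2)) dt + ∫(-4/(t + 5)) dt + ∫(-1/(t**2 + 4)) dt.
Step 2. Evaluate the standard form [assuming t > 2]: now -3*log(t - 2) + ∫(-4/(t + 5)) dt + ∫(-1/(t**2 + 4)) dt.
Step 3. Evaluate the standard form [assuming t > -5]: now -3*log(t - 2) - 4*log(t + 5) + ∫(-1/(t**2 + 4)) dt.
Step 4. Evaluate the standard form: now -3*log(t - 2) - 4*log(t + 5) - atan(t/2)/2.
Answer: -3*log(t - 2) - 4*log(t + 5) - atan(t/2)/2.
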